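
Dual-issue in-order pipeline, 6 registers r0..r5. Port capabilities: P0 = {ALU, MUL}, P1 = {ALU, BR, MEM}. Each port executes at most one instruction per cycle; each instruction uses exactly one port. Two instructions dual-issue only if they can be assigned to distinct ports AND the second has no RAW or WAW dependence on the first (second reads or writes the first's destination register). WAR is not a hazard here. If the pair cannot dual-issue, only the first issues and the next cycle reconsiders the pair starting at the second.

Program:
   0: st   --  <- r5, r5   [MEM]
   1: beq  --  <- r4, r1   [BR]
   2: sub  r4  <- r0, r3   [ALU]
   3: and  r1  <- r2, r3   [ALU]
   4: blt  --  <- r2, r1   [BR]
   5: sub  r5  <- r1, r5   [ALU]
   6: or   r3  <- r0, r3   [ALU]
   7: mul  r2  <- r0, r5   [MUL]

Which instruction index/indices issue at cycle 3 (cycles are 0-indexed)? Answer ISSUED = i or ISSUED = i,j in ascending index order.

  cy0 -> i0 (st.MEM) no-port MEM/BR
  cy1 -> i1+i2 (beq.BR;sub.ALU) pair
  cy2 -> i3 (and.ALU) RAW r1
  cy3 -> i4+i5 (blt.BR;sub.ALU) pair
  cy4 -> i6+i7 (or.ALU;mul.MUL) pair

ISSUED = 4,5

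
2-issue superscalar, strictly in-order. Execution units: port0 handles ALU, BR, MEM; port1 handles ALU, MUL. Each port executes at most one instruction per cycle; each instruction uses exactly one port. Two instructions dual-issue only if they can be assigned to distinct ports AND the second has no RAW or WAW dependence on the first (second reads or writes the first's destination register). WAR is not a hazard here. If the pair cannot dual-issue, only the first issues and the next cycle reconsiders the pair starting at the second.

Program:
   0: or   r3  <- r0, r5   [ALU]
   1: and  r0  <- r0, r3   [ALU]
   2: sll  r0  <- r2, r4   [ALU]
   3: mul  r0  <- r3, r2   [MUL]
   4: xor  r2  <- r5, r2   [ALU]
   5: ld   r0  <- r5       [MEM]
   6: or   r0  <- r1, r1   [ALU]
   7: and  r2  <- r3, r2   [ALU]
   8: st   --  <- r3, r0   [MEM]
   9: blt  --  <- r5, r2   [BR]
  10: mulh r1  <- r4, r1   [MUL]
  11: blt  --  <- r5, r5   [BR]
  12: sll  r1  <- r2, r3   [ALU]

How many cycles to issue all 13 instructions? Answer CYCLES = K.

c0: i0 or  RAW r3
c1: i1 and  WAW r0
c2: i2 sll  WAW r0
c3: i3+i4 mul xor  pair
c4: i5 ld  WAW r0
c5: i6+i7 or and  pair
c6: i8 st  no-port MEM/BR
c7: i9+i10 blt mulh  pair
c8: i11+i12 blt sll  pair

CYCLES = 9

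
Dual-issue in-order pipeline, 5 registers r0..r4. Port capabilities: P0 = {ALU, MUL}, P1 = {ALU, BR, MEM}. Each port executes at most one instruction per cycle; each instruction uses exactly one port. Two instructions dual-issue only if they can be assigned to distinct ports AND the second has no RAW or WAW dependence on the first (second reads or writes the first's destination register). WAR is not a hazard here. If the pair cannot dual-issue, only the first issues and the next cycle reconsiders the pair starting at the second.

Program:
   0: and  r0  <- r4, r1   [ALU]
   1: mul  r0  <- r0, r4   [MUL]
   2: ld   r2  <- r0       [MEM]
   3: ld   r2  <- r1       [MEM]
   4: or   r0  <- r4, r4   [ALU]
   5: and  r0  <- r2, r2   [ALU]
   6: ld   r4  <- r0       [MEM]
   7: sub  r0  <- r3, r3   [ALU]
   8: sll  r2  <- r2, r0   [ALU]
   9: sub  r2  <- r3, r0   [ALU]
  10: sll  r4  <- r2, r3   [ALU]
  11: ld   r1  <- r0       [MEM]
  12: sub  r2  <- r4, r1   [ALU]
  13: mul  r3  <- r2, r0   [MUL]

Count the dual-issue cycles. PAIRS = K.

PAIRS = 3

[0] i0  and.ALU  -- RAW+WAW r0
[1] i1  mul.MUL  -- RAW r0
[2] i2  ld.MEM  -- no-port MEM/MEM
[3] i3+i4  ld.MEM or.ALU  -- dual
[4] i5  and.ALU  -- RAW r0
[5] i6+i7  ld.MEM sub.ALU  -- dual
[6] i8  sll.ALU  -- WAW r2
[7] i9  sub.ALU  -- RAW r2
[8] i10+i11  sll.ALU ld.MEM  -- dual
[9] i12  sub.ALU  -- RAW r2
[10] i13  mul.MUL  -- tail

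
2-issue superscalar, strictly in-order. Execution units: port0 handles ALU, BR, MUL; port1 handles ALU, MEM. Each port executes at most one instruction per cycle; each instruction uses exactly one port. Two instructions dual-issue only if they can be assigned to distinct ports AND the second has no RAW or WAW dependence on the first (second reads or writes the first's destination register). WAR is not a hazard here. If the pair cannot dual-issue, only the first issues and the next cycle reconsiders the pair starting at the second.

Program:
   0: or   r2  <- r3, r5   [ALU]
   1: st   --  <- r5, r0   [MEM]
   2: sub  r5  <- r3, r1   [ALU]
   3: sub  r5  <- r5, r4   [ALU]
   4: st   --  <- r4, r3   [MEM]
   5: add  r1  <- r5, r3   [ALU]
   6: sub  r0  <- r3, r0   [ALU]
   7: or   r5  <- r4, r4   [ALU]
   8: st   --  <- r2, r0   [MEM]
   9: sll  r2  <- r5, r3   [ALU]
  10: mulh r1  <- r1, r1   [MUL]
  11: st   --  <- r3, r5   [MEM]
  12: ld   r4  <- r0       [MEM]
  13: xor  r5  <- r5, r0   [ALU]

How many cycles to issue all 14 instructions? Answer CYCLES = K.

[0] i0+i1  or.ALU+st.MEM  -- 2-wide
[1] i2  sub.ALU  -- RAW+WAW r5
[2] i3+i4  sub.ALU+st.MEM  -- 2-wide
[3] i5+i6  add.ALU+sub.ALU  -- 2-wide
[4] i7+i8  or.ALU+st.MEM  -- 2-wide
[5] i9+i10  sll.ALU+mulh.MUL  -- 2-wide
[6] i11  st.MEM  -- no-port MEM/MEM
[7] i12+i13  ld.MEM+xor.ALU  -- 2-wide

CYCLES = 8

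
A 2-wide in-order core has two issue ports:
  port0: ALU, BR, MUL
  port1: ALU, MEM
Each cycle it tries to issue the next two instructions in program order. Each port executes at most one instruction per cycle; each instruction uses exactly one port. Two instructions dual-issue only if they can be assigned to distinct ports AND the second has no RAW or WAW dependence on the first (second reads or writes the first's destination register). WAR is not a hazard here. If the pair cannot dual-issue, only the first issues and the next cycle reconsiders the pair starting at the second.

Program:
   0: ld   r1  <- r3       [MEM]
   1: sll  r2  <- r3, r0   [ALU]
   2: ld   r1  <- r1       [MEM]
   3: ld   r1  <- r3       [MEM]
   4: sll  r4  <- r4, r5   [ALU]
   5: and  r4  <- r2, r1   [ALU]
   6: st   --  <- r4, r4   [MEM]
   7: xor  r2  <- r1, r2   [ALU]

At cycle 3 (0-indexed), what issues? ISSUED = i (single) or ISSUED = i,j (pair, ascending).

ISSUED = 5

#0 head=0: ld sll i0+i1 pair
#1 head=2: ld i2 no-port MEM/MEM
#2 head=3: ld sll i3+i4 pair
#3 head=5: and i5 RAW r4
#4 head=6: st xor i6+i7 pair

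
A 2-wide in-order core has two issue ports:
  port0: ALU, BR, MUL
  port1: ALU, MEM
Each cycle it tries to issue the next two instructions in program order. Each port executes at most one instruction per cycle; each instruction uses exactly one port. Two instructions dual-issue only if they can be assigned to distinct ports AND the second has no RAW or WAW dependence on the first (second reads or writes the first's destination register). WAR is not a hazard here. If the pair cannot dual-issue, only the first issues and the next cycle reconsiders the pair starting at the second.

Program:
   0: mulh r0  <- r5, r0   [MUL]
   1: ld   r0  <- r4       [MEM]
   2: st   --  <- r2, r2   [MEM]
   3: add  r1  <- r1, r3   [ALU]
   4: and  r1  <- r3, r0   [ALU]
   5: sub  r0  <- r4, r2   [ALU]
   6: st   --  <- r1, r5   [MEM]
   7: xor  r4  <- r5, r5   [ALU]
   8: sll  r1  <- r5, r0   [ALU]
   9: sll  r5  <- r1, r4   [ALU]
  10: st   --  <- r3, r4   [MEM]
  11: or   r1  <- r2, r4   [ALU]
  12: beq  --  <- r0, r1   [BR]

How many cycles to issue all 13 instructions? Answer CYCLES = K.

c0: i0 mulh.MUL  WAW r0
c1: i1 ld.MEM  no-port MEM/MEM
c2: i2+i3 st.MEM add.ALU  dual
c3: i4+i5 and.ALU sub.ALU  dual
c4: i6+i7 st.MEM xor.ALU  dual
c5: i8 sll.ALU  RAW r1
c6: i9+i10 sll.ALU st.MEM  dual
c7: i11 or.ALU  RAW r1
c8: i12 beq.BR  tail

CYCLES = 9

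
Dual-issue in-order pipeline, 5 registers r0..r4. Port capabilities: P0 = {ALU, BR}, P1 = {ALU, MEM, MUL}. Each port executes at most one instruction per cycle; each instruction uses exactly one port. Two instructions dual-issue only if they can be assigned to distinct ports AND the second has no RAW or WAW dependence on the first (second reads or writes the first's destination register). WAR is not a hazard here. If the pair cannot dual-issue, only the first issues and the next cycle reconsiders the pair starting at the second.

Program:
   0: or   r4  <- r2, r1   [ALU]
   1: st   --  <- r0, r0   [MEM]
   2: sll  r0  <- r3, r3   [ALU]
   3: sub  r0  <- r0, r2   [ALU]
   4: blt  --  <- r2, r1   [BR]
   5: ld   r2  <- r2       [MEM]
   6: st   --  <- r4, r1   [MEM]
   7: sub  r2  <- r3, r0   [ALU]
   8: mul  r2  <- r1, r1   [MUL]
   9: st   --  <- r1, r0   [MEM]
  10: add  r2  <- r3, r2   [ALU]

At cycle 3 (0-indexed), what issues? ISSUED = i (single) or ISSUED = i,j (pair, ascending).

ISSUED = 5

c0: i0+i1 or.ALU;st.MEM  dual
c1: i2 sll.ALU  RAW+WAW r0
c2: i3+i4 sub.ALU;blt.BR  dual
c3: i5 ld.MEM  no-port MEM/MEM
c4: i6+i7 st.MEM;sub.ALU  dual
c5: i8 mul.MUL  no-port MUL/MEM
c6: i9+i10 st.MEM;add.ALU  dual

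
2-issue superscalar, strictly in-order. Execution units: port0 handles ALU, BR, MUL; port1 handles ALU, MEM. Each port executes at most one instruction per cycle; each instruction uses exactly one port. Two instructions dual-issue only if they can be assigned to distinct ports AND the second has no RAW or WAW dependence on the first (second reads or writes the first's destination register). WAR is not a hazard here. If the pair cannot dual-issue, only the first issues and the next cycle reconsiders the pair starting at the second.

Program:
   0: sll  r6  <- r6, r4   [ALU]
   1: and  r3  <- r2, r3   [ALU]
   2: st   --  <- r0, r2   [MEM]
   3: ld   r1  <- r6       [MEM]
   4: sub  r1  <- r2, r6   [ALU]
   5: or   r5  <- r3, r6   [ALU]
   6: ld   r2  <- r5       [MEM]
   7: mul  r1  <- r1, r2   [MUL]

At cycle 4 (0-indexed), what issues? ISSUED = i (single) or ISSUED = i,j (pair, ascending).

[0] i0/i1  sll.ALU+and.ALU  -- dual
[1] i2  st.MEM  -- no-port MEM/MEM
[2] i3  ld.MEM  -- WAW r1
[3] i4/i5  sub.ALU+or.ALU  -- dual
[4] i6  ld.MEM  -- RAW r2
[5] i7  mul.MUL  -- tail

ISSUED = 6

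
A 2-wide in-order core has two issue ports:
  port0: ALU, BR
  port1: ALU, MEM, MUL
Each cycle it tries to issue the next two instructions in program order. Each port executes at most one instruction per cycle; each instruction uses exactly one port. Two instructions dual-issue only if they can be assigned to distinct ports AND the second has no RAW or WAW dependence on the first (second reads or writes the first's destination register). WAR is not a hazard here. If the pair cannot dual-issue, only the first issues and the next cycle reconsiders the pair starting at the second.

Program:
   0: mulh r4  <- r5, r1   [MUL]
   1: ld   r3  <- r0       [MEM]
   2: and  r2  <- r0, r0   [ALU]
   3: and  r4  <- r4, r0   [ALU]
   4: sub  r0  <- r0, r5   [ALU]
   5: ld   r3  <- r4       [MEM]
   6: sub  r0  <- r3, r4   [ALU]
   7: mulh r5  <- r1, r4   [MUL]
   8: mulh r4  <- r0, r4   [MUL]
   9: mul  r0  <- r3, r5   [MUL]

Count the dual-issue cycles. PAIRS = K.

0. mulh @i0  | no-port MUL/MEM
1. ld and @i1+i2  | dual
2. and sub @i3+i4  | dual
3. ld @i5  | RAW r3
4. sub mulh @i6+i7  | dual
5. mulh @i8  | no-port MUL/MUL
6. mul @i9  | tail

PAIRS = 3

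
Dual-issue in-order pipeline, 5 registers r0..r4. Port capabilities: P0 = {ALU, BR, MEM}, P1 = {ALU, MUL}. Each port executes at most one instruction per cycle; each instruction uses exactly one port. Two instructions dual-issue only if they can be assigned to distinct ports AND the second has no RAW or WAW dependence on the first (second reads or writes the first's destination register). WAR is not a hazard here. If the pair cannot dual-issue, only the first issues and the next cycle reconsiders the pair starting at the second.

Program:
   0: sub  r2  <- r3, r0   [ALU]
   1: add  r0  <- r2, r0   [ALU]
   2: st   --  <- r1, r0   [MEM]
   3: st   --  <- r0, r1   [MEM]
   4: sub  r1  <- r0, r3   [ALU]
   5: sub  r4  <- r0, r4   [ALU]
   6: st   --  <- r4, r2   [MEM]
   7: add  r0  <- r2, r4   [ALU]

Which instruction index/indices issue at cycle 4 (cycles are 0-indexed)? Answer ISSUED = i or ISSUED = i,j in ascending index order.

t=0 i0:sub ; RAW r2
t=1 i1:add ; RAW r0
t=2 i2:st ; no-port MEM/MEM
t=3 i3+i4:st/sub ; dual
t=4 i5:sub ; RAW r4
t=5 i6+i7:st/add ; dual

ISSUED = 5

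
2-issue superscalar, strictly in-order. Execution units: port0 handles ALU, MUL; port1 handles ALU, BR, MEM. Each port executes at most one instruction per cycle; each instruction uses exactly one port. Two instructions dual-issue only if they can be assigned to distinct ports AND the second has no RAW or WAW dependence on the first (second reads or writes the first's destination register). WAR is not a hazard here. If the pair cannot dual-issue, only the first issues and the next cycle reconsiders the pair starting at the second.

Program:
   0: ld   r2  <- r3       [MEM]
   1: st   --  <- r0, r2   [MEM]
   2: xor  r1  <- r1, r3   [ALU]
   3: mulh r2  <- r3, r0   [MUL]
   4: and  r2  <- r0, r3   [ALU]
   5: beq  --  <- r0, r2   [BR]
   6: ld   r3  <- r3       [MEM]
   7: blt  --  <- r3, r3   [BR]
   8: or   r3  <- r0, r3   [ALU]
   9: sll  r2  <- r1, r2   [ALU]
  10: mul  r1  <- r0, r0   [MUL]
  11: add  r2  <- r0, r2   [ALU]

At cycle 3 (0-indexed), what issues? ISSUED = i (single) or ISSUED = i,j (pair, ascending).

[0] i0  ld.MEM  -- no-port MEM/MEM
[1] i1,i2  st.MEM;xor.ALU  -- pair
[2] i3  mulh.MUL  -- WAW r2
[3] i4  and.ALU  -- RAW r2
[4] i5  beq.BR  -- no-port BR/MEM
[5] i6  ld.MEM  -- no-port MEM/BR
[6] i7,i8  blt.BR;or.ALU  -- pair
[7] i9,i10  sll.ALU;mul.MUL  -- pair
[8] i11  add.ALU  -- tail

ISSUED = 4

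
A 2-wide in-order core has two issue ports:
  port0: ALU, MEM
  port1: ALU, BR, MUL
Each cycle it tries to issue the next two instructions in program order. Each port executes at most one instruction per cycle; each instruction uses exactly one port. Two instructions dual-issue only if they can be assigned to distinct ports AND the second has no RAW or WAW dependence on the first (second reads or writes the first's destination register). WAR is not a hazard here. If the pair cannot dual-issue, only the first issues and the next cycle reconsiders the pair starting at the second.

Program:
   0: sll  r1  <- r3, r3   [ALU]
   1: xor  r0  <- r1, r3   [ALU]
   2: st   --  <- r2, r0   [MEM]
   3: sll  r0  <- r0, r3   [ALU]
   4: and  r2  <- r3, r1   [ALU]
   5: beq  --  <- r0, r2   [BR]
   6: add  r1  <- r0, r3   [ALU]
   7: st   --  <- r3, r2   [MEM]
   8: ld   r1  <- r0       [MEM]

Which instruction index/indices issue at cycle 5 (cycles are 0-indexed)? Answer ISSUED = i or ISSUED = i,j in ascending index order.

ISSUED = 7

  cy0 -> i0 (sll) RAW r1
  cy1 -> i1 (xor) RAW r0
  cy2 -> i2+i3 (st/sll) 2-wide
  cy3 -> i4 (and) RAW r2
  cy4 -> i5+i6 (beq/add) 2-wide
  cy5 -> i7 (st) no-port MEM/MEM
  cy6 -> i8 (ld) tail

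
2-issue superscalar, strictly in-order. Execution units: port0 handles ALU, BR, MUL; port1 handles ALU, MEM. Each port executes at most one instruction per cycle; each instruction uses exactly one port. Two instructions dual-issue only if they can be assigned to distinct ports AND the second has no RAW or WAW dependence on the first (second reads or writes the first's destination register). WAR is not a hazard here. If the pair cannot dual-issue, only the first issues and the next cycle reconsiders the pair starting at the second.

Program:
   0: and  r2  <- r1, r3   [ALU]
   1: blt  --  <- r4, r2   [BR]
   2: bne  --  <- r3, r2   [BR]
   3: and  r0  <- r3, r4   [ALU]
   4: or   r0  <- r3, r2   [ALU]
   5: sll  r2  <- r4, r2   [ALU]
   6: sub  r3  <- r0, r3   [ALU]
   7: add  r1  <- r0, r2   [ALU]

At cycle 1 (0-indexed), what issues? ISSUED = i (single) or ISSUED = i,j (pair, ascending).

  cy0 -> i0 (and.ALU) RAW r2
  cy1 -> i1 (blt.BR) no-port BR/BR
  cy2 -> i2,i3 (bne.BR/and.ALU) 2-wide
  cy3 -> i4,i5 (or.ALU/sll.ALU) 2-wide
  cy4 -> i6,i7 (sub.ALU/add.ALU) 2-wide

ISSUED = 1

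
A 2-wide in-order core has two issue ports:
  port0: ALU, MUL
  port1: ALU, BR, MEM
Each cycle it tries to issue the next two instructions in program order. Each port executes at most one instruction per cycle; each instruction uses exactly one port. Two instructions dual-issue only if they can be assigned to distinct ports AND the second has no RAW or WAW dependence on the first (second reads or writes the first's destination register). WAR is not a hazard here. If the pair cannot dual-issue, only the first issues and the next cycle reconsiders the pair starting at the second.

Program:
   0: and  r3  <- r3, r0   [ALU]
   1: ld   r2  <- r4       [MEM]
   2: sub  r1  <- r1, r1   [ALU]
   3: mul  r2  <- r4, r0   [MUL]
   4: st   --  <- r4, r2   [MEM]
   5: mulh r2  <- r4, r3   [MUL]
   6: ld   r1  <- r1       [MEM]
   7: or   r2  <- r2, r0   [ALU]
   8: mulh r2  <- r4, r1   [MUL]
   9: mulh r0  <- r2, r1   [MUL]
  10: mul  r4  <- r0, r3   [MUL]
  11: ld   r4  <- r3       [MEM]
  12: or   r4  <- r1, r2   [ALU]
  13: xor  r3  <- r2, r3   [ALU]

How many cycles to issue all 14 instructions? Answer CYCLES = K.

CYCLES = 9

#0 head=0: and+ld i0,i1 pair
#1 head=2: sub+mul i2,i3 pair
#2 head=4: st+mulh i4,i5 pair
#3 head=6: ld+or i6,i7 pair
#4 head=8: mulh i8 no-port MUL/MUL
#5 head=9: mulh i9 no-port MUL/MUL
#6 head=10: mul i10 WAW r4
#7 head=11: ld i11 WAW r4
#8 head=12: or+xor i12,i13 pair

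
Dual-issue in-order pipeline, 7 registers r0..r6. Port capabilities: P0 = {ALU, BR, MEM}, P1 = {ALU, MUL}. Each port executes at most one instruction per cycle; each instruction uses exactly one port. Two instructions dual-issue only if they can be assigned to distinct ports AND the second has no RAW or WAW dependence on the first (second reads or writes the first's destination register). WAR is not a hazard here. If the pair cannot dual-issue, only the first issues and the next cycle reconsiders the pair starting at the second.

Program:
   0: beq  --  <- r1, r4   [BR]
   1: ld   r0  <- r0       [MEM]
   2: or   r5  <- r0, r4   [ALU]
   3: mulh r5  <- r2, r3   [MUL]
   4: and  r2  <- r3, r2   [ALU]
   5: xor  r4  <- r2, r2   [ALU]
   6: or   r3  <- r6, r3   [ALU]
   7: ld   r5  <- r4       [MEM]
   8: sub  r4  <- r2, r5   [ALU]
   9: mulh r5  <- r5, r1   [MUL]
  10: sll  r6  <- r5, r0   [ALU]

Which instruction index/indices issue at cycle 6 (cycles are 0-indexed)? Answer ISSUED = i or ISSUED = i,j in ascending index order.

ISSUED = 8,9

0. beq.BR @i0  | no-port BR/MEM
1. ld.MEM @i1  | RAW r0
2. or.ALU @i2  | WAW r5
3. mulh.MUL;and.ALU @i3,i4  | 2-wide
4. xor.ALU;or.ALU @i5,i6  | 2-wide
5. ld.MEM @i7  | RAW r5
6. sub.ALU;mulh.MUL @i8,i9  | 2-wide
7. sll.ALU @i10  | tail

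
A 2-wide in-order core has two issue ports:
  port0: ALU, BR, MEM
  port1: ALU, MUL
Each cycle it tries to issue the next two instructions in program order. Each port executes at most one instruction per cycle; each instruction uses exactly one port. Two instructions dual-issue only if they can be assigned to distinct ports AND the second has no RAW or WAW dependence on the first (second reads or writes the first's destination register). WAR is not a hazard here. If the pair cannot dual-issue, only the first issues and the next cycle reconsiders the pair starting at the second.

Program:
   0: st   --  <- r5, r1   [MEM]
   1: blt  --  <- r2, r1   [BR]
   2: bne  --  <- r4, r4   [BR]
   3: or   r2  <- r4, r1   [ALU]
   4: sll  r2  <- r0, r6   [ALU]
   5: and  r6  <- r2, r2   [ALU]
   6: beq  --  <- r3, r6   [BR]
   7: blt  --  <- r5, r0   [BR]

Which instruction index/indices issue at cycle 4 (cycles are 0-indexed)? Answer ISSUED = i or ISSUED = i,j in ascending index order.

ISSUED = 5

[0] i0  st.MEM  -- no-port MEM/BR
[1] i1  blt.BR  -- no-port BR/BR
[2] i2,i3  bne.BR+or.ALU  -- 2-wide
[3] i4  sll.ALU  -- RAW r2
[4] i5  and.ALU  -- RAW r6
[5] i6  beq.BR  -- no-port BR/BR
[6] i7  blt.BR  -- tail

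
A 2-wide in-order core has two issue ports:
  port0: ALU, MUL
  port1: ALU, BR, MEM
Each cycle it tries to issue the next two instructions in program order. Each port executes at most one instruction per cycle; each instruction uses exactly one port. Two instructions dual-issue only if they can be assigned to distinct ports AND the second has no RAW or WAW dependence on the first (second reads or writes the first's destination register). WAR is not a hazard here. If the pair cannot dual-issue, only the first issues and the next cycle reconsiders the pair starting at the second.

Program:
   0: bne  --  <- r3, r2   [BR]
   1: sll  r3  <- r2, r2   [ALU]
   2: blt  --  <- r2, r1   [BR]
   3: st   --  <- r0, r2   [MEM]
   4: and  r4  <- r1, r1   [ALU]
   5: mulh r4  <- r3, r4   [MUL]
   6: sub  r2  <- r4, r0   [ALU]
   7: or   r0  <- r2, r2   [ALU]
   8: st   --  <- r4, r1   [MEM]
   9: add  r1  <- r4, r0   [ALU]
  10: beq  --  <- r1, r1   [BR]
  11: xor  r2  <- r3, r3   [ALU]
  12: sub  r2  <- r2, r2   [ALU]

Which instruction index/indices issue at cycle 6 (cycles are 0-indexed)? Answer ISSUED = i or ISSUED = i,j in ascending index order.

  cy0 -> i0+i1 (bne.BR/sll.ALU) 2-wide
  cy1 -> i2 (blt.BR) no-port BR/MEM
  cy2 -> i3+i4 (st.MEM/and.ALU) 2-wide
  cy3 -> i5 (mulh.MUL) RAW r4
  cy4 -> i6 (sub.ALU) RAW r2
  cy5 -> i7+i8 (or.ALU/st.MEM) 2-wide
  cy6 -> i9 (add.ALU) RAW r1
  cy7 -> i10+i11 (beq.BR/xor.ALU) 2-wide
  cy8 -> i12 (sub.ALU) tail

ISSUED = 9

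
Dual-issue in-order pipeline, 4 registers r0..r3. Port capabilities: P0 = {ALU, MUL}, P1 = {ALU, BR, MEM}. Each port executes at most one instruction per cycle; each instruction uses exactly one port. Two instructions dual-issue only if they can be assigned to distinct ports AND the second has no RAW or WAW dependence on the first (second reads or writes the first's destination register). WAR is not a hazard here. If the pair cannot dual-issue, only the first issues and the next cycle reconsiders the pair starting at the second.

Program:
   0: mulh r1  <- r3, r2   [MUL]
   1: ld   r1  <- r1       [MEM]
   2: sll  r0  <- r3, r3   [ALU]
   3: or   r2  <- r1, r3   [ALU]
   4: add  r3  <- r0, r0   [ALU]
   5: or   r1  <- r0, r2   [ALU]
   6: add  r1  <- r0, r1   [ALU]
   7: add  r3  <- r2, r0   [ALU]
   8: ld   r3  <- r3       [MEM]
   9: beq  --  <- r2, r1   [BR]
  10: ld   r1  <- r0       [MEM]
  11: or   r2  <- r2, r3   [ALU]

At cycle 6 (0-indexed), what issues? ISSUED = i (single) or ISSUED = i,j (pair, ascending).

ISSUED = 9

[0] i0  mulh  -- RAW+WAW r1
[1] i1+i2  ld/sll  -- pair
[2] i3+i4  or/add  -- pair
[3] i5  or  -- RAW+WAW r1
[4] i6+i7  add/add  -- pair
[5] i8  ld  -- no-port MEM/BR
[6] i9  beq  -- no-port BR/MEM
[7] i10+i11  ld/or  -- pair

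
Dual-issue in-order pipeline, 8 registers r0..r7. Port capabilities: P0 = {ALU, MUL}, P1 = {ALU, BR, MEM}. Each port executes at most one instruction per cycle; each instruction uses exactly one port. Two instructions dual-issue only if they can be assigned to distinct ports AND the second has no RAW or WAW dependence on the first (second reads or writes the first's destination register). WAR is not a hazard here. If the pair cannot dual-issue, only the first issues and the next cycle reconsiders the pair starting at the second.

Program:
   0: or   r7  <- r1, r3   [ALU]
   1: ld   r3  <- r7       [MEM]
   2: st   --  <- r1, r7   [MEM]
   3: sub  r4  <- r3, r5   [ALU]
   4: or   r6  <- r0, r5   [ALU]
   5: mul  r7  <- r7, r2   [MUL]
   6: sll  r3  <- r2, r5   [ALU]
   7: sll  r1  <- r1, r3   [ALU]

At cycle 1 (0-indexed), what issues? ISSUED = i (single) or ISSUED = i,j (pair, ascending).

ISSUED = 1

#0 head=0: or.ALU i0 RAW r7
#1 head=1: ld.MEM i1 no-port MEM/MEM
#2 head=2: st.MEM sub.ALU i2&i3 pair
#3 head=4: or.ALU mul.MUL i4&i5 pair
#4 head=6: sll.ALU i6 RAW r3
#5 head=7: sll.ALU i7 tail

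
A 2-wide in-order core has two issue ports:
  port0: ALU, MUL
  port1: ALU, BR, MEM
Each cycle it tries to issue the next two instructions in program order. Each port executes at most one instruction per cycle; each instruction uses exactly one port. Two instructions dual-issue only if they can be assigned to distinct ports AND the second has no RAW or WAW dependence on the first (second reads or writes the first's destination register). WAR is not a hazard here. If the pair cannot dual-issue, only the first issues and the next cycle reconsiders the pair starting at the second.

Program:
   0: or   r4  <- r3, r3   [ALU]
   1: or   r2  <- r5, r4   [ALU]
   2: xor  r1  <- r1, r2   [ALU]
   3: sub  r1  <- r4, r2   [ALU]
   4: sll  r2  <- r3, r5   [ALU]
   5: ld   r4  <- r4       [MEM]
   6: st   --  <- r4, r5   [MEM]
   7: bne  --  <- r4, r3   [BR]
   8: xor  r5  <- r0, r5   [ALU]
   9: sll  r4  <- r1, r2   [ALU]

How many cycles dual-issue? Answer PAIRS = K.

t=0 i0:or ; RAW r4
t=1 i1:or ; RAW r2
t=2 i2:xor ; WAW r1
t=3 i3+i4:sub;sll ; 2-wide
t=4 i5:ld ; no-port MEM/MEM
t=5 i6:st ; no-port MEM/BR
t=6 i7+i8:bne;xor ; 2-wide
t=7 i9:sll ; tail

PAIRS = 2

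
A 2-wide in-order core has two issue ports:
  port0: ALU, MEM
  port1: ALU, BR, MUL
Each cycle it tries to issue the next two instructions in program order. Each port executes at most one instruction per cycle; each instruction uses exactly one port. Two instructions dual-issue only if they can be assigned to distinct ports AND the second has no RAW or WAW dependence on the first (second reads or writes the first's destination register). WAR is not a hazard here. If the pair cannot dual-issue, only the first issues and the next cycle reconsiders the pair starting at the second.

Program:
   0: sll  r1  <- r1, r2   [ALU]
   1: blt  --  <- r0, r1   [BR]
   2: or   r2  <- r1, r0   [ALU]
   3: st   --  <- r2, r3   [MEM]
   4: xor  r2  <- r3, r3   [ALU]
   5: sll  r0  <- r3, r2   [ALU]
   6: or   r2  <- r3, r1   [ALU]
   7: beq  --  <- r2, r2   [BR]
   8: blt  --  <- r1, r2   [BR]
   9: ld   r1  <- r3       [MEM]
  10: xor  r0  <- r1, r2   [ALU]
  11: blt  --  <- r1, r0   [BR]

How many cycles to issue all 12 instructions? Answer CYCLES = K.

CYCLES = 8

#0 head=0: sll.ALU i0 RAW r1
#1 head=1: blt.BR;or.ALU i1+i2 2-wide
#2 head=3: st.MEM;xor.ALU i3+i4 2-wide
#3 head=5: sll.ALU;or.ALU i5+i6 2-wide
#4 head=7: beq.BR i7 no-port BR/BR
#5 head=8: blt.BR;ld.MEM i8+i9 2-wide
#6 head=10: xor.ALU i10 RAW r0
#7 head=11: blt.BR i11 tail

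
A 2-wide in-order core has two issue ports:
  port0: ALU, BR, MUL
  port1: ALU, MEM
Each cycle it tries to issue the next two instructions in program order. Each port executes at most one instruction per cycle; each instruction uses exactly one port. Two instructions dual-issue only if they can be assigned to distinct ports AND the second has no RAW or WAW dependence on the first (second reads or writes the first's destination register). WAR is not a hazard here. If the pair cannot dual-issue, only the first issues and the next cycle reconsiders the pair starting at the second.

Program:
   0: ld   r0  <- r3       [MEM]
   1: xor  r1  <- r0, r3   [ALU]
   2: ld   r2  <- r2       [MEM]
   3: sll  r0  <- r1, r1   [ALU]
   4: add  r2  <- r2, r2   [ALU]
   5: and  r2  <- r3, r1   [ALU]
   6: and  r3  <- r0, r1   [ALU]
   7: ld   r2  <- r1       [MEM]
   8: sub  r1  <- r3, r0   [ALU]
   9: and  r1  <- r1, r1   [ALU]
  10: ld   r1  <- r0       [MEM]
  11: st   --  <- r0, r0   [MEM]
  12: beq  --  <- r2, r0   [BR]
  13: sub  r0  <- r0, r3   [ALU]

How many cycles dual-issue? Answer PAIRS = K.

PAIRS = 5

t=0 i0:ld.MEM ; RAW r0
t=1 i1+i2:xor.ALU/ld.MEM ; 2-wide
t=2 i3+i4:sll.ALU/add.ALU ; 2-wide
t=3 i5+i6:and.ALU/and.ALU ; 2-wide
t=4 i7+i8:ld.MEM/sub.ALU ; 2-wide
t=5 i9:and.ALU ; WAW r1
t=6 i10:ld.MEM ; no-port MEM/MEM
t=7 i11+i12:st.MEM/beq.BR ; 2-wide
t=8 i13:sub.ALU ; tail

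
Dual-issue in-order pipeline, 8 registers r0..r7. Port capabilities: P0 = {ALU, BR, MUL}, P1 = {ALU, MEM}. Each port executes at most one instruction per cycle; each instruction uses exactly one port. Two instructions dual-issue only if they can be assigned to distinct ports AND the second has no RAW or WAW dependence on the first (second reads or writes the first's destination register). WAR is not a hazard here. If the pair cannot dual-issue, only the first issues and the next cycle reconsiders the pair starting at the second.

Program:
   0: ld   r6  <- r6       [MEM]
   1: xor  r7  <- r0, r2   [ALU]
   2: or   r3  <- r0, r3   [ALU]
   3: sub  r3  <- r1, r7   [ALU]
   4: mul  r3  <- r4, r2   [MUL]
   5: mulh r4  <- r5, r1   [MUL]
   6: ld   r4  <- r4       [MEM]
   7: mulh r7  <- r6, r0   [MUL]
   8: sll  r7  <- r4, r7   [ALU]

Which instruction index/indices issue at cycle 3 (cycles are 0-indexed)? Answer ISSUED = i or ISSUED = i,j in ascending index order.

ISSUED = 4

t=0 i0+i1:ld xor ; pair
t=1 i2:or ; WAW r3
t=2 i3:sub ; WAW r3
t=3 i4:mul ; no-port MUL/MUL
t=4 i5:mulh ; RAW+WAW r4
t=5 i6+i7:ld mulh ; pair
t=6 i8:sll ; tail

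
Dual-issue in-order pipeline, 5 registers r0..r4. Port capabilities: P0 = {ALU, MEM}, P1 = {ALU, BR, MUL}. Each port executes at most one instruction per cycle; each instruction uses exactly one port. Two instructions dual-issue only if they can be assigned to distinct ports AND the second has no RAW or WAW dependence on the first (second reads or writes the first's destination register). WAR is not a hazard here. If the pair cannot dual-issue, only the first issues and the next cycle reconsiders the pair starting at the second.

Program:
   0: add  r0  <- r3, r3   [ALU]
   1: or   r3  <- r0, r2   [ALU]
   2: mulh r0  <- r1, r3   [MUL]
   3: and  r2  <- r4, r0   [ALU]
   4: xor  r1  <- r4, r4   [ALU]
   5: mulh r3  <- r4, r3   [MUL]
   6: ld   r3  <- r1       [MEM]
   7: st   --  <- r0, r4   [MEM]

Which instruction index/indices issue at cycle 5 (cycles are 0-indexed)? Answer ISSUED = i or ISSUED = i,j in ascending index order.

ISSUED = 6

[0] i0  add  -- RAW r0
[1] i1  or  -- RAW r3
[2] i2  mulh  -- RAW r0
[3] i3+i4  and/xor  -- pair
[4] i5  mulh  -- WAW r3
[5] i6  ld  -- no-port MEM/MEM
[6] i7  st  -- tail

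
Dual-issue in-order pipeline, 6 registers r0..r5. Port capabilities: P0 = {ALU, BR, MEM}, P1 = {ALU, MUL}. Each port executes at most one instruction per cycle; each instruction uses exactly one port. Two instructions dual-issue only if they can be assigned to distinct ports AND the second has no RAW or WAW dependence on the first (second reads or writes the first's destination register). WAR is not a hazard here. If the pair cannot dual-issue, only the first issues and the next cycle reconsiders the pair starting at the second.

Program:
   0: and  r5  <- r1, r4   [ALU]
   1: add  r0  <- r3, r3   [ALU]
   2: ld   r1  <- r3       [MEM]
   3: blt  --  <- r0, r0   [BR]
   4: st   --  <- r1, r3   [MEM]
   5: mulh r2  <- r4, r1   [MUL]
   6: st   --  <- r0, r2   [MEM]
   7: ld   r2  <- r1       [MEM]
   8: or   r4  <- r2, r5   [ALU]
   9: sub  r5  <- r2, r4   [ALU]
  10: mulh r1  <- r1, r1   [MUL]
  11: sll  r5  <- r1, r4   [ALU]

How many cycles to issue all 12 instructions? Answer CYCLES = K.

#0 head=0: and;add i0+i1 dual
#1 head=2: ld i2 no-port MEM/BR
#2 head=3: blt i3 no-port BR/MEM
#3 head=4: st;mulh i4+i5 dual
#4 head=6: st i6 no-port MEM/MEM
#5 head=7: ld i7 RAW r2
#6 head=8: or i8 RAW r4
#7 head=9: sub;mulh i9+i10 dual
#8 head=11: sll i11 tail

CYCLES = 9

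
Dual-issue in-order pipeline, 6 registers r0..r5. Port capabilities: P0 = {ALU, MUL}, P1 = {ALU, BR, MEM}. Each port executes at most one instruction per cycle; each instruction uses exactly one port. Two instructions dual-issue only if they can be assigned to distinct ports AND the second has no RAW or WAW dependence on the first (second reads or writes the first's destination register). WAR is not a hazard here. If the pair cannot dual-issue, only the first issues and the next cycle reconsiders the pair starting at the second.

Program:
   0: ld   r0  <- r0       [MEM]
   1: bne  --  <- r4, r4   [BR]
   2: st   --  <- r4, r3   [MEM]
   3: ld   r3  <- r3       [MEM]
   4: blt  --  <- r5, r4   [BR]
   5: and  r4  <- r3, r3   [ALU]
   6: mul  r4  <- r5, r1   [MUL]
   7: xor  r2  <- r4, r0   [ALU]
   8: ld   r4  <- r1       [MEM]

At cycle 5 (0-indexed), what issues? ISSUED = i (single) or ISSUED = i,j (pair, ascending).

c0: i0 ld.MEM  no-port MEM/BR
c1: i1 bne.BR  no-port BR/MEM
c2: i2 st.MEM  no-port MEM/MEM
c3: i3 ld.MEM  no-port MEM/BR
c4: i4/i5 blt.BR/and.ALU  dual
c5: i6 mul.MUL  RAW r4
c6: i7/i8 xor.ALU/ld.MEM  dual

ISSUED = 6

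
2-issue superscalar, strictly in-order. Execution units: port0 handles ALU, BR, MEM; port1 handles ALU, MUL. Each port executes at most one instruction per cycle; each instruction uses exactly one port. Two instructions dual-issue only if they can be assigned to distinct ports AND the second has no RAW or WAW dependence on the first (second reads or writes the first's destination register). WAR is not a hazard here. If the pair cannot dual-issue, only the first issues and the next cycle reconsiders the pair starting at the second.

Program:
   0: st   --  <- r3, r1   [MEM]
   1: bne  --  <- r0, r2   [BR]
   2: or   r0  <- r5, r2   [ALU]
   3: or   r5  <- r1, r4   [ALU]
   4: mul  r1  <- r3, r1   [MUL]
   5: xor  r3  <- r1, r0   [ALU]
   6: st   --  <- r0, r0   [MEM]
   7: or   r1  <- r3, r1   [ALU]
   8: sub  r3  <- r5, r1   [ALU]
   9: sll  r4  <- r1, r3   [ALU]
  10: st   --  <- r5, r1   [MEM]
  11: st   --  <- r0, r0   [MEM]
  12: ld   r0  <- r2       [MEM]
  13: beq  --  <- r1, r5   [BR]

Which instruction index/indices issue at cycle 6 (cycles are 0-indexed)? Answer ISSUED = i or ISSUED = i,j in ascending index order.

c0: i0 st.MEM  no-port MEM/BR
c1: i1+i2 bne.BR/or.ALU  dual
c2: i3+i4 or.ALU/mul.MUL  dual
c3: i5+i6 xor.ALU/st.MEM  dual
c4: i7 or.ALU  RAW r1
c5: i8 sub.ALU  RAW r3
c6: i9+i10 sll.ALU/st.MEM  dual
c7: i11 st.MEM  no-port MEM/MEM
c8: i12 ld.MEM  no-port MEM/BR
c9: i13 beq.BR  tail

ISSUED = 9,10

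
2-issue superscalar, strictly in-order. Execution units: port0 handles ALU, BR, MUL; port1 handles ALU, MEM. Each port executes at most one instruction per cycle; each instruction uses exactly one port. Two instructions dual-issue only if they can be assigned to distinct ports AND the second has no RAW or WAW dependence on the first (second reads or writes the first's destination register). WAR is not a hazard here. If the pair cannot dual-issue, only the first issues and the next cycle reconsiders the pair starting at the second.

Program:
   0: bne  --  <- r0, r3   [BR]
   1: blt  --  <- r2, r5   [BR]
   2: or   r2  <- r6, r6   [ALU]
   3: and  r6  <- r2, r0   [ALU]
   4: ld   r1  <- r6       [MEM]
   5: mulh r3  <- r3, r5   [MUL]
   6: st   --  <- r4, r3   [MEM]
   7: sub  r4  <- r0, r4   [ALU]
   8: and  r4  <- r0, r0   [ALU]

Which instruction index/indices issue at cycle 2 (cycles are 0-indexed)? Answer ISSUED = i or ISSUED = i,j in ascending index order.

ISSUED = 3

0. bne.BR @i0  | no-port BR/BR
1. blt.BR/or.ALU @i1/i2  | dual
2. and.ALU @i3  | RAW r6
3. ld.MEM/mulh.MUL @i4/i5  | dual
4. st.MEM/sub.ALU @i6/i7  | dual
5. and.ALU @i8  | tail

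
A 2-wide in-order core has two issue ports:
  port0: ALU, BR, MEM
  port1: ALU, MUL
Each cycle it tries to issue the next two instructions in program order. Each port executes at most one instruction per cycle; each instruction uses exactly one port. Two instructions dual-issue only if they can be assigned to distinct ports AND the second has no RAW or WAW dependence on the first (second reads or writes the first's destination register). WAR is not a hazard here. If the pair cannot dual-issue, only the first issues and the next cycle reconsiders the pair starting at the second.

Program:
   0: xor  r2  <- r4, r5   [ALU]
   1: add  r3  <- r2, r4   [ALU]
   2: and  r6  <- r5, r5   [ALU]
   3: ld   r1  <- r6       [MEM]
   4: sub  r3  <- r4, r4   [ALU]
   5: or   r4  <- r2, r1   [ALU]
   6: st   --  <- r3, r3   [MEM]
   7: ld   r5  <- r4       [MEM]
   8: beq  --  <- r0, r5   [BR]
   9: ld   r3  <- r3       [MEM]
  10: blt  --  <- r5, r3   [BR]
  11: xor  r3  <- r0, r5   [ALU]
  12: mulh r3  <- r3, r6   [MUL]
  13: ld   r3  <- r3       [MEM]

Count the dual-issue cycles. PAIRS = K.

PAIRS = 4

#0 head=0: xor.ALU i0 RAW r2
#1 head=1: add.ALU+and.ALU i1/i2 dual
#2 head=3: ld.MEM+sub.ALU i3/i4 dual
#3 head=5: or.ALU+st.MEM i5/i6 dual
#4 head=7: ld.MEM i7 no-port MEM/BR
#5 head=8: beq.BR i8 no-port BR/MEM
#6 head=9: ld.MEM i9 no-port MEM/BR
#7 head=10: blt.BR+xor.ALU i10/i11 dual
#8 head=12: mulh.MUL i12 RAW+WAW r3
#9 head=13: ld.MEM i13 tail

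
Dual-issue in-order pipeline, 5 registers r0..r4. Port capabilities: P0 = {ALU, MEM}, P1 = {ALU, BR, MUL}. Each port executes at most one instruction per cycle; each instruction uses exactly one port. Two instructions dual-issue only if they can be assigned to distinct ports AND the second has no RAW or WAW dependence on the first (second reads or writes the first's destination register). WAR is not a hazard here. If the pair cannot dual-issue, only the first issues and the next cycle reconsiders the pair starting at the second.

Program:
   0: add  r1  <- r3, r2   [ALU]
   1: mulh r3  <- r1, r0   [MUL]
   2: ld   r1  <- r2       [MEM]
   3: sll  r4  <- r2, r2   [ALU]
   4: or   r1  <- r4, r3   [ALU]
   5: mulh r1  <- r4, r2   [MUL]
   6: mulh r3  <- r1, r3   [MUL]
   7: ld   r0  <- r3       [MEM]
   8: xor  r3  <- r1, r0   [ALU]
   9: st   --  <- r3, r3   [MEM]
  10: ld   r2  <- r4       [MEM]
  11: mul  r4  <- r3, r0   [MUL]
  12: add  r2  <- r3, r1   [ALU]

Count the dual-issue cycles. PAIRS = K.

PAIRS = 2

c0: i0 add.ALU  RAW r1
c1: i1&i2 mulh.MUL/ld.MEM  pair
c2: i3 sll.ALU  RAW r4
c3: i4 or.ALU  WAW r1
c4: i5 mulh.MUL  no-port MUL/MUL
c5: i6 mulh.MUL  RAW r3
c6: i7 ld.MEM  RAW r0
c7: i8 xor.ALU  RAW r3
c8: i9 st.MEM  no-port MEM/MEM
c9: i10&i11 ld.MEM/mul.MUL  pair
c10: i12 add.ALU  tail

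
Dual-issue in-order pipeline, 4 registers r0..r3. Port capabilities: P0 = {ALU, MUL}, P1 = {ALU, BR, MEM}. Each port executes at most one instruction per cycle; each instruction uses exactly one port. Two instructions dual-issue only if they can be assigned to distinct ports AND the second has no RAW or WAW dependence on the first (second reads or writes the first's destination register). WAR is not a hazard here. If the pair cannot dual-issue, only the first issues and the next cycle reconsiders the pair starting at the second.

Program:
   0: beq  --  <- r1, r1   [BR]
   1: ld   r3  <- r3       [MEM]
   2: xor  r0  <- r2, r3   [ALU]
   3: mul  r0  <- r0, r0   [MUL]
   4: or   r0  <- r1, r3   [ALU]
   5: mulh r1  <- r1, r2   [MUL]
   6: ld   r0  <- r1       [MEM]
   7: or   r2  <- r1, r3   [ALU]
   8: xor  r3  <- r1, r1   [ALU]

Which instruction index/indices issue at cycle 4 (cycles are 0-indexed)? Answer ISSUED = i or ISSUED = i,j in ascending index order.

ISSUED = 4,5

0. beq @i0  | no-port BR/MEM
1. ld @i1  | RAW r3
2. xor @i2  | RAW+WAW r0
3. mul @i3  | WAW r0
4. or+mulh @i4,i5  | pair
5. ld+or @i6,i7  | pair
6. xor @i8  | tail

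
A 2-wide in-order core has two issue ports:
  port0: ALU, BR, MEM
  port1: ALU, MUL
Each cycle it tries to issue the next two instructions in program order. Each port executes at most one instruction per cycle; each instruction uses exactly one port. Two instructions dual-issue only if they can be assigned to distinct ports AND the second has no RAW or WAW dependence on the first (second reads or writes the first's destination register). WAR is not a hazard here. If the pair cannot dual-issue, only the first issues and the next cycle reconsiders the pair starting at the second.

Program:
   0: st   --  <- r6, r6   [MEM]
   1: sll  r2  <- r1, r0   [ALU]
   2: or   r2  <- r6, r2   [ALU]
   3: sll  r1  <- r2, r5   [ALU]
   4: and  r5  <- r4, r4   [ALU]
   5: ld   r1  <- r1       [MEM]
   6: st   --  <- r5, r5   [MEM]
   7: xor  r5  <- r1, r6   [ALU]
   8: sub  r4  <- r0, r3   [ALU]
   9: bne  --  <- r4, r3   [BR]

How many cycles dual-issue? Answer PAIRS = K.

PAIRS = 3

c0: i0&i1 st;sll  pair
c1: i2 or  RAW r2
c2: i3&i4 sll;and  pair
c3: i5 ld  no-port MEM/MEM
c4: i6&i7 st;xor  pair
c5: i8 sub  RAW r4
c6: i9 bne  tail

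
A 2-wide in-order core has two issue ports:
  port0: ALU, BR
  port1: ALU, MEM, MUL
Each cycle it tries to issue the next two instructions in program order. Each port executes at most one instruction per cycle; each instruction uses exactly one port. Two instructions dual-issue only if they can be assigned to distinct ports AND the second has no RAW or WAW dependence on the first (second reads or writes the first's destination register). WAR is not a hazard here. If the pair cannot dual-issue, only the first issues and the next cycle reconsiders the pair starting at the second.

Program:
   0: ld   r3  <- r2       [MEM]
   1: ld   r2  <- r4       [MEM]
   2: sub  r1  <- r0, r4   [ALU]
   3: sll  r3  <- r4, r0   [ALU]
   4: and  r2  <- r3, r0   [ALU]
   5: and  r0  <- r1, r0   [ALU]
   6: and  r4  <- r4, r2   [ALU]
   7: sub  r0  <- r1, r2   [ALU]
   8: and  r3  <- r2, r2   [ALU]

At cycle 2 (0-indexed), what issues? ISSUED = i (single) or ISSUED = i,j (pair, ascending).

#0 head=0: ld.MEM i0 no-port MEM/MEM
#1 head=1: ld.MEM+sub.ALU i1/i2 2-wide
#2 head=3: sll.ALU i3 RAW r3
#3 head=4: and.ALU+and.ALU i4/i5 2-wide
#4 head=6: and.ALU+sub.ALU i6/i7 2-wide
#5 head=8: and.ALU i8 tail

ISSUED = 3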